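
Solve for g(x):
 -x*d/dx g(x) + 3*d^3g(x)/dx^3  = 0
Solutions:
 g(x) = C1 + Integral(C2*airyai(3^(2/3)*x/3) + C3*airybi(3^(2/3)*x/3), x)


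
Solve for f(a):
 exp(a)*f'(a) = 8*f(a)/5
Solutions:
 f(a) = C1*exp(-8*exp(-a)/5)


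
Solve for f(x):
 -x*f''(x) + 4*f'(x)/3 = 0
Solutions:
 f(x) = C1 + C2*x^(7/3)


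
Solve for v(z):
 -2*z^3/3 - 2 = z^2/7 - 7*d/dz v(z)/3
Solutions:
 v(z) = C1 + z^4/14 + z^3/49 + 6*z/7


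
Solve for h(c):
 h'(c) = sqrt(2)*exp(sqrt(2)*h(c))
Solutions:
 h(c) = sqrt(2)*(2*log(-1/(C1 + sqrt(2)*c)) - log(2))/4


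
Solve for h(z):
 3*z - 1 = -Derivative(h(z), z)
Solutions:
 h(z) = C1 - 3*z^2/2 + z


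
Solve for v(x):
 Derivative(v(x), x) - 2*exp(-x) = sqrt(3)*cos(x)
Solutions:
 v(x) = C1 + sqrt(3)*sin(x) - 2*exp(-x)


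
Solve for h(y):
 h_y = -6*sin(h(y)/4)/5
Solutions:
 6*y/5 + 2*log(cos(h(y)/4) - 1) - 2*log(cos(h(y)/4) + 1) = C1


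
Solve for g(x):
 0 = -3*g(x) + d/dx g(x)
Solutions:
 g(x) = C1*exp(3*x)


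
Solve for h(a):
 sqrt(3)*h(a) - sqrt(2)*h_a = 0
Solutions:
 h(a) = C1*exp(sqrt(6)*a/2)


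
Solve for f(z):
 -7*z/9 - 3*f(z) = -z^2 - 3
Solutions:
 f(z) = z^2/3 - 7*z/27 + 1


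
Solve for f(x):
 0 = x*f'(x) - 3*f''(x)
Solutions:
 f(x) = C1 + C2*erfi(sqrt(6)*x/6)


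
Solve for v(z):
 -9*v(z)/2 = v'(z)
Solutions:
 v(z) = C1*exp(-9*z/2)


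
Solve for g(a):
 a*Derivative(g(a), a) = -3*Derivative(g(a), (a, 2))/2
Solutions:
 g(a) = C1 + C2*erf(sqrt(3)*a/3)


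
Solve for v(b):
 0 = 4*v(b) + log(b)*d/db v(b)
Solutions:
 v(b) = C1*exp(-4*li(b))


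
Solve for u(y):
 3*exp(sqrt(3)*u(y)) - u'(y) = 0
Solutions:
 u(y) = sqrt(3)*(2*log(-1/(C1 + 3*y)) - log(3))/6


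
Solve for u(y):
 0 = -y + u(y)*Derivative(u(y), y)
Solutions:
 u(y) = -sqrt(C1 + y^2)
 u(y) = sqrt(C1 + y^2)


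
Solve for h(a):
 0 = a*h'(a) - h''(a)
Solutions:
 h(a) = C1 + C2*erfi(sqrt(2)*a/2)


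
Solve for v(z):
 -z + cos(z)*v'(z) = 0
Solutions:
 v(z) = C1 + Integral(z/cos(z), z)


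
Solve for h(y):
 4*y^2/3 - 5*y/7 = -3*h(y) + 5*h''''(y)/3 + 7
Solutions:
 h(y) = C1*exp(-sqrt(3)*5^(3/4)*y/5) + C2*exp(sqrt(3)*5^(3/4)*y/5) + C3*sin(sqrt(3)*5^(3/4)*y/5) + C4*cos(sqrt(3)*5^(3/4)*y/5) - 4*y^2/9 + 5*y/21 + 7/3


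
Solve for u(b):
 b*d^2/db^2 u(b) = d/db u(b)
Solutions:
 u(b) = C1 + C2*b^2


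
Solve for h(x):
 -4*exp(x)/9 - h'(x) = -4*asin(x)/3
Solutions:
 h(x) = C1 + 4*x*asin(x)/3 + 4*sqrt(1 - x^2)/3 - 4*exp(x)/9


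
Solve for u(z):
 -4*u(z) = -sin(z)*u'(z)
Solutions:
 u(z) = C1*(cos(z)^2 - 2*cos(z) + 1)/(cos(z)^2 + 2*cos(z) + 1)


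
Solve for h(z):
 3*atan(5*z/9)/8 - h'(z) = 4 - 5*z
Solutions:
 h(z) = C1 + 5*z^2/2 + 3*z*atan(5*z/9)/8 - 4*z - 27*log(25*z^2 + 81)/80


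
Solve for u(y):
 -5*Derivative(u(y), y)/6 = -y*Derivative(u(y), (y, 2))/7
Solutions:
 u(y) = C1 + C2*y^(41/6)


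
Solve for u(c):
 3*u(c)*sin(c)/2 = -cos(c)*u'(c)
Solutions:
 u(c) = C1*cos(c)^(3/2)


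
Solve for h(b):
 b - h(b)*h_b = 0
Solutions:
 h(b) = -sqrt(C1 + b^2)
 h(b) = sqrt(C1 + b^2)


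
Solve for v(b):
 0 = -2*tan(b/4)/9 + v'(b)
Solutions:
 v(b) = C1 - 8*log(cos(b/4))/9


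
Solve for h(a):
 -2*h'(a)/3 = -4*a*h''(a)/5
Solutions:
 h(a) = C1 + C2*a^(11/6)


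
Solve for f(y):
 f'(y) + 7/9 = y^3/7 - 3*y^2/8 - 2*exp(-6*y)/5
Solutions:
 f(y) = C1 + y^4/28 - y^3/8 - 7*y/9 + exp(-6*y)/15


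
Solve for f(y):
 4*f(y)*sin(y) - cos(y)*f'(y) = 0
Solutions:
 f(y) = C1/cos(y)^4


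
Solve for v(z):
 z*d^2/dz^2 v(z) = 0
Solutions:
 v(z) = C1 + C2*z


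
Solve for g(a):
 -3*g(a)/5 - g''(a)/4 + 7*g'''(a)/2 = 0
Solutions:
 g(a) = C1*exp(a*(-5^(2/3)*(252*sqrt(15881) + 31757)^(1/3) - 5*5^(1/3)/(252*sqrt(15881) + 31757)^(1/3) + 10)/420)*sin(sqrt(3)*5^(1/3)*a*(-5^(1/3)*(252*sqrt(15881) + 31757)^(1/3) + 5/(252*sqrt(15881) + 31757)^(1/3))/420) + C2*exp(a*(-5^(2/3)*(252*sqrt(15881) + 31757)^(1/3) - 5*5^(1/3)/(252*sqrt(15881) + 31757)^(1/3) + 10)/420)*cos(sqrt(3)*5^(1/3)*a*(-5^(1/3)*(252*sqrt(15881) + 31757)^(1/3) + 5/(252*sqrt(15881) + 31757)^(1/3))/420) + C3*exp(a*(5*5^(1/3)/(252*sqrt(15881) + 31757)^(1/3) + 5 + 5^(2/3)*(252*sqrt(15881) + 31757)^(1/3))/210)


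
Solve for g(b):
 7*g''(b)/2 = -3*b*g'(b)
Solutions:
 g(b) = C1 + C2*erf(sqrt(21)*b/7)


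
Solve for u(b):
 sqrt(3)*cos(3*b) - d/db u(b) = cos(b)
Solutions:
 u(b) = C1 - sin(b) + sqrt(3)*sin(3*b)/3


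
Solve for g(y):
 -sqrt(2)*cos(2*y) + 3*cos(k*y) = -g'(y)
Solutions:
 g(y) = C1 + sqrt(2)*sin(2*y)/2 - 3*sin(k*y)/k


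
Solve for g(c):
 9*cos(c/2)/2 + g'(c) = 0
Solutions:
 g(c) = C1 - 9*sin(c/2)


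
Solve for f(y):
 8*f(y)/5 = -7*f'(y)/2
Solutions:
 f(y) = C1*exp(-16*y/35)


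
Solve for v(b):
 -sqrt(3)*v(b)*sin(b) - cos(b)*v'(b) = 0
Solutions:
 v(b) = C1*cos(b)^(sqrt(3))


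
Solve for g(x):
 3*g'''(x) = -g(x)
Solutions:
 g(x) = C3*exp(-3^(2/3)*x/3) + (C1*sin(3^(1/6)*x/2) + C2*cos(3^(1/6)*x/2))*exp(3^(2/3)*x/6)


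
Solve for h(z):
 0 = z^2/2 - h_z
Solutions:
 h(z) = C1 + z^3/6


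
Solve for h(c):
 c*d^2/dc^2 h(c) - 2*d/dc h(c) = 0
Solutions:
 h(c) = C1 + C2*c^3


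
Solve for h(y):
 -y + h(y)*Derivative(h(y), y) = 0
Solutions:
 h(y) = -sqrt(C1 + y^2)
 h(y) = sqrt(C1 + y^2)


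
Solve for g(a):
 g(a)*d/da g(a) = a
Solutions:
 g(a) = -sqrt(C1 + a^2)
 g(a) = sqrt(C1 + a^2)


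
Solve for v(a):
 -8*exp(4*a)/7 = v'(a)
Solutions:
 v(a) = C1 - 2*exp(4*a)/7


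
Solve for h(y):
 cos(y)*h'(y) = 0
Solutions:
 h(y) = C1


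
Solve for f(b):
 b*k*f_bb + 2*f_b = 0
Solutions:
 f(b) = C1 + b^(((re(k) - 2)*re(k) + im(k)^2)/(re(k)^2 + im(k)^2))*(C2*sin(2*log(b)*Abs(im(k))/(re(k)^2 + im(k)^2)) + C3*cos(2*log(b)*im(k)/(re(k)^2 + im(k)^2)))


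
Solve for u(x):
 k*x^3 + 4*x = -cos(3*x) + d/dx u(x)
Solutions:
 u(x) = C1 + k*x^4/4 + 2*x^2 + sin(3*x)/3


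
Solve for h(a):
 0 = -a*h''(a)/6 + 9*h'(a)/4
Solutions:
 h(a) = C1 + C2*a^(29/2)


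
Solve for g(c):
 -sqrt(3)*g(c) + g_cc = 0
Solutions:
 g(c) = C1*exp(-3^(1/4)*c) + C2*exp(3^(1/4)*c)


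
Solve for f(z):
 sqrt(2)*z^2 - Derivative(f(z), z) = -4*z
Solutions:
 f(z) = C1 + sqrt(2)*z^3/3 + 2*z^2


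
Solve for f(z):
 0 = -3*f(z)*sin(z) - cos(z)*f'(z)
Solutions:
 f(z) = C1*cos(z)^3


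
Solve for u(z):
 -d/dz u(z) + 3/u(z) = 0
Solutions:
 u(z) = -sqrt(C1 + 6*z)
 u(z) = sqrt(C1 + 6*z)


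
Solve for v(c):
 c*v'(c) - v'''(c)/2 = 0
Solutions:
 v(c) = C1 + Integral(C2*airyai(2^(1/3)*c) + C3*airybi(2^(1/3)*c), c)


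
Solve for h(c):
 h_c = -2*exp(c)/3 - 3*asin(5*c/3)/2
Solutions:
 h(c) = C1 - 3*c*asin(5*c/3)/2 - 3*sqrt(9 - 25*c^2)/10 - 2*exp(c)/3


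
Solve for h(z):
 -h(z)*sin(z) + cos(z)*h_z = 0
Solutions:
 h(z) = C1/cos(z)


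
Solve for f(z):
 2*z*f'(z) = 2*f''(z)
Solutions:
 f(z) = C1 + C2*erfi(sqrt(2)*z/2)


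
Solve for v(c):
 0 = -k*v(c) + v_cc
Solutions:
 v(c) = C1*exp(-c*sqrt(k)) + C2*exp(c*sqrt(k))


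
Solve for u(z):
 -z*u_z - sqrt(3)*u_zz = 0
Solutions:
 u(z) = C1 + C2*erf(sqrt(2)*3^(3/4)*z/6)


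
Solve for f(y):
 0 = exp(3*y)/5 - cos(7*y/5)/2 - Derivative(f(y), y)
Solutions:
 f(y) = C1 + exp(3*y)/15 - 5*sin(7*y/5)/14


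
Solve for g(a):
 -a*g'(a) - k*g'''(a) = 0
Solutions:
 g(a) = C1 + Integral(C2*airyai(a*(-1/k)^(1/3)) + C3*airybi(a*(-1/k)^(1/3)), a)


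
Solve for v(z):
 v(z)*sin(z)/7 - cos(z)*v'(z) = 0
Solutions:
 v(z) = C1/cos(z)^(1/7)


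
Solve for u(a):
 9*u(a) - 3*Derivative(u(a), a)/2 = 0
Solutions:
 u(a) = C1*exp(6*a)


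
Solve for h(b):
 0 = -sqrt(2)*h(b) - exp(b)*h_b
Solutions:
 h(b) = C1*exp(sqrt(2)*exp(-b))


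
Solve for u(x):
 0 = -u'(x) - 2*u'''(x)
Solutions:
 u(x) = C1 + C2*sin(sqrt(2)*x/2) + C3*cos(sqrt(2)*x/2)


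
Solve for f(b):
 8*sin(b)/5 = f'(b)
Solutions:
 f(b) = C1 - 8*cos(b)/5


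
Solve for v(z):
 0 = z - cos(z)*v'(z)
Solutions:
 v(z) = C1 + Integral(z/cos(z), z)


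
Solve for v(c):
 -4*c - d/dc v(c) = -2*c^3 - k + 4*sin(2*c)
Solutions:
 v(c) = C1 + c^4/2 - 2*c^2 + c*k + 2*cos(2*c)


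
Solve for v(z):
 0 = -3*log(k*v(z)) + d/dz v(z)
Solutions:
 li(k*v(z))/k = C1 + 3*z


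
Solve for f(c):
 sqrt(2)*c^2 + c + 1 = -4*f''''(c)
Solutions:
 f(c) = C1 + C2*c + C3*c^2 + C4*c^3 - sqrt(2)*c^6/1440 - c^5/480 - c^4/96


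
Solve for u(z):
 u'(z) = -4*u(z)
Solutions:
 u(z) = C1*exp(-4*z)


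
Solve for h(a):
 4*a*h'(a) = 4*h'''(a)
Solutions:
 h(a) = C1 + Integral(C2*airyai(a) + C3*airybi(a), a)


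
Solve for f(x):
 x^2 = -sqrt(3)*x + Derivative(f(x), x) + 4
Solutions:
 f(x) = C1 + x^3/3 + sqrt(3)*x^2/2 - 4*x


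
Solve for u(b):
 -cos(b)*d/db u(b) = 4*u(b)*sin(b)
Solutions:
 u(b) = C1*cos(b)^4


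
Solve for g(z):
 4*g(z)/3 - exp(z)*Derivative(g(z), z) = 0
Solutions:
 g(z) = C1*exp(-4*exp(-z)/3)


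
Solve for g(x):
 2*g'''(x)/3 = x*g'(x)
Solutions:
 g(x) = C1 + Integral(C2*airyai(2^(2/3)*3^(1/3)*x/2) + C3*airybi(2^(2/3)*3^(1/3)*x/2), x)


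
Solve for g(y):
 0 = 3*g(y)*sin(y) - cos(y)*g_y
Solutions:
 g(y) = C1/cos(y)^3


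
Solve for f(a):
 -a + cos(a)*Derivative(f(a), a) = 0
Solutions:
 f(a) = C1 + Integral(a/cos(a), a)


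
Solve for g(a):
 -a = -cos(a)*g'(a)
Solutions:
 g(a) = C1 + Integral(a/cos(a), a)


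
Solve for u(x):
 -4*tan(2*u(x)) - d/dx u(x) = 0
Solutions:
 u(x) = -asin(C1*exp(-8*x))/2 + pi/2
 u(x) = asin(C1*exp(-8*x))/2


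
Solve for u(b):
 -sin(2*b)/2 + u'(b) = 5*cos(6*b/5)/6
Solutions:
 u(b) = C1 + 25*sin(6*b/5)/36 - cos(2*b)/4


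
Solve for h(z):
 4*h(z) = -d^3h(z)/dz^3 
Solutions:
 h(z) = C3*exp(-2^(2/3)*z) + (C1*sin(2^(2/3)*sqrt(3)*z/2) + C2*cos(2^(2/3)*sqrt(3)*z/2))*exp(2^(2/3)*z/2)


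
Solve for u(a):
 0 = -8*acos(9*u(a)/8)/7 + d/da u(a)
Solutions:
 Integral(1/acos(9*_y/8), (_y, u(a))) = C1 + 8*a/7


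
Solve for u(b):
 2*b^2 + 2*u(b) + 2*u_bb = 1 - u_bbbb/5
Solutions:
 u(b) = C1*sin(b*sqrt(5 - sqrt(15))) + C2*sin(b*sqrt(sqrt(15) + 5)) + C3*cos(b*sqrt(5 - sqrt(15))) + C4*cos(b*sqrt(sqrt(15) + 5)) - b^2 + 5/2


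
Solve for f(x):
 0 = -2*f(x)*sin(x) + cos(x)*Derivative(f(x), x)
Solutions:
 f(x) = C1/cos(x)^2


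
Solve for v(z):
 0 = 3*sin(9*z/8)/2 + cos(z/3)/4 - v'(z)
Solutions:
 v(z) = C1 + 3*sin(z/3)/4 - 4*cos(9*z/8)/3


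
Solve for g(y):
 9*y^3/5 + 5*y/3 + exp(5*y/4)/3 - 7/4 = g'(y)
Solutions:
 g(y) = C1 + 9*y^4/20 + 5*y^2/6 - 7*y/4 + 4*exp(5*y/4)/15


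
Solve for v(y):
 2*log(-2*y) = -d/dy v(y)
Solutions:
 v(y) = C1 - 2*y*log(-y) + 2*y*(1 - log(2))


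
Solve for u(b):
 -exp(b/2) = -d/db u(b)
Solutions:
 u(b) = C1 + 2*exp(b/2)


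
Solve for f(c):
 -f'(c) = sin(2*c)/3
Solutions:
 f(c) = C1 + cos(2*c)/6


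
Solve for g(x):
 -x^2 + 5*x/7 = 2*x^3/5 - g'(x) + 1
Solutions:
 g(x) = C1 + x^4/10 + x^3/3 - 5*x^2/14 + x


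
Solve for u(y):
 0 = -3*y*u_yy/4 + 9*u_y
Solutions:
 u(y) = C1 + C2*y^13


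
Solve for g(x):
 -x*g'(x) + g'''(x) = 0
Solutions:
 g(x) = C1 + Integral(C2*airyai(x) + C3*airybi(x), x)


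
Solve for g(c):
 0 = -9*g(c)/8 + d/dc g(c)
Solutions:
 g(c) = C1*exp(9*c/8)


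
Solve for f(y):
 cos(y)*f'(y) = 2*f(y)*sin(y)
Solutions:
 f(y) = C1/cos(y)^2


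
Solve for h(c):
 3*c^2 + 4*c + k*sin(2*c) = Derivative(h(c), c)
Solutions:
 h(c) = C1 + c^3 + 2*c^2 - k*cos(2*c)/2


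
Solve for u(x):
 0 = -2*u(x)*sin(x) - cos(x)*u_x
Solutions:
 u(x) = C1*cos(x)^2


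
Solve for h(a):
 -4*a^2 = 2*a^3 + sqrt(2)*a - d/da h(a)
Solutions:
 h(a) = C1 + a^4/2 + 4*a^3/3 + sqrt(2)*a^2/2


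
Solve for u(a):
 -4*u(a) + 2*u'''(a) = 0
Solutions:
 u(a) = C3*exp(2^(1/3)*a) + (C1*sin(2^(1/3)*sqrt(3)*a/2) + C2*cos(2^(1/3)*sqrt(3)*a/2))*exp(-2^(1/3)*a/2)


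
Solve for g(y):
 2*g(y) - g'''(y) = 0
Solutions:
 g(y) = C3*exp(2^(1/3)*y) + (C1*sin(2^(1/3)*sqrt(3)*y/2) + C2*cos(2^(1/3)*sqrt(3)*y/2))*exp(-2^(1/3)*y/2)


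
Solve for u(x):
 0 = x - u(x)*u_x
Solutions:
 u(x) = -sqrt(C1 + x^2)
 u(x) = sqrt(C1 + x^2)


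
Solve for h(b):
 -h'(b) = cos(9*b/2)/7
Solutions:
 h(b) = C1 - 2*sin(9*b/2)/63


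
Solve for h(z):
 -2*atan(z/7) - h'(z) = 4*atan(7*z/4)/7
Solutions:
 h(z) = C1 - 2*z*atan(z/7) - 4*z*atan(7*z/4)/7 + 7*log(z^2 + 49) + 8*log(49*z^2 + 16)/49


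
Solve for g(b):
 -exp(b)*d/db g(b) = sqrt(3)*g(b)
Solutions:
 g(b) = C1*exp(sqrt(3)*exp(-b))


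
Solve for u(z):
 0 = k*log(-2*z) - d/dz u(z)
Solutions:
 u(z) = C1 + k*z*log(-z) + k*z*(-1 + log(2))


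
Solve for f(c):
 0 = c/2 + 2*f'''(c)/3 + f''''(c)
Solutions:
 f(c) = C1 + C2*c + C3*c^2 + C4*exp(-2*c/3) - c^4/32 + 3*c^3/16


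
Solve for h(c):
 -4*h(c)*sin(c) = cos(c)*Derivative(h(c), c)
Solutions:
 h(c) = C1*cos(c)^4


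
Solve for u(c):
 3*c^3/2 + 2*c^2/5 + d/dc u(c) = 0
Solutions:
 u(c) = C1 - 3*c^4/8 - 2*c^3/15


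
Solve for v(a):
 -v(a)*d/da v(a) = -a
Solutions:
 v(a) = -sqrt(C1 + a^2)
 v(a) = sqrt(C1 + a^2)


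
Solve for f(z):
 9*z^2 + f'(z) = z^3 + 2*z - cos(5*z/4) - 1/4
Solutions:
 f(z) = C1 + z^4/4 - 3*z^3 + z^2 - z/4 - 4*sin(5*z/4)/5


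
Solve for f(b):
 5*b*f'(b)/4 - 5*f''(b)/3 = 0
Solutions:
 f(b) = C1 + C2*erfi(sqrt(6)*b/4)


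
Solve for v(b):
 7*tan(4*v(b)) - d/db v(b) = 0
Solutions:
 v(b) = -asin(C1*exp(28*b))/4 + pi/4
 v(b) = asin(C1*exp(28*b))/4


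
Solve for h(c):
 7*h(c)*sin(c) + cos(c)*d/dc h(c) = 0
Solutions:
 h(c) = C1*cos(c)^7


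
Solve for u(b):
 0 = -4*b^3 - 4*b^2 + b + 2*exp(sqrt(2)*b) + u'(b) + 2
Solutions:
 u(b) = C1 + b^4 + 4*b^3/3 - b^2/2 - 2*b - sqrt(2)*exp(sqrt(2)*b)


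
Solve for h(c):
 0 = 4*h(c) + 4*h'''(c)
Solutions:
 h(c) = C3*exp(-c) + (C1*sin(sqrt(3)*c/2) + C2*cos(sqrt(3)*c/2))*exp(c/2)


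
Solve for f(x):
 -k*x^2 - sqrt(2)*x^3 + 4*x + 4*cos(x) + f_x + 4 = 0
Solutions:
 f(x) = C1 + k*x^3/3 + sqrt(2)*x^4/4 - 2*x^2 - 4*x - 4*sin(x)


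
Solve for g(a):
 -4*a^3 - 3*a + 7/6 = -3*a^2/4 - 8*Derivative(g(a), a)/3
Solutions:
 g(a) = C1 + 3*a^4/8 - 3*a^3/32 + 9*a^2/16 - 7*a/16


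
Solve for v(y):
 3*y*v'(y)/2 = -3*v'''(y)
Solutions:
 v(y) = C1 + Integral(C2*airyai(-2^(2/3)*y/2) + C3*airybi(-2^(2/3)*y/2), y)


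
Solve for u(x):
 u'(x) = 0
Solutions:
 u(x) = C1


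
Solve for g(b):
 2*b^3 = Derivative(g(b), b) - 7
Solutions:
 g(b) = C1 + b^4/2 + 7*b


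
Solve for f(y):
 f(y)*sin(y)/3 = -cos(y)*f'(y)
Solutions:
 f(y) = C1*cos(y)^(1/3)


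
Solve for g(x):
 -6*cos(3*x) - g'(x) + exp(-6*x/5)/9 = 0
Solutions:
 g(x) = C1 - 2*sin(3*x) - 5*exp(-6*x/5)/54


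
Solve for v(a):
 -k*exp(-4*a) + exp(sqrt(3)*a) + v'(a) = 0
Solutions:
 v(a) = C1 - k*exp(-4*a)/4 - sqrt(3)*exp(sqrt(3)*a)/3


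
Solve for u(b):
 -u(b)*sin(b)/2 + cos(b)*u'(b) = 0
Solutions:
 u(b) = C1/sqrt(cos(b))


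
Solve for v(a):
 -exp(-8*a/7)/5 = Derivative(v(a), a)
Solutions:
 v(a) = C1 + 7*exp(-8*a/7)/40


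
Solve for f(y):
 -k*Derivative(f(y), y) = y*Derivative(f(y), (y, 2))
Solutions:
 f(y) = C1 + y^(1 - re(k))*(C2*sin(log(y)*Abs(im(k))) + C3*cos(log(y)*im(k)))


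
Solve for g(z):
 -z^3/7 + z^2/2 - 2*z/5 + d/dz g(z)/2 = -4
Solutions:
 g(z) = C1 + z^4/14 - z^3/3 + 2*z^2/5 - 8*z


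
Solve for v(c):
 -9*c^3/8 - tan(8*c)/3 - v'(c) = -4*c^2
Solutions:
 v(c) = C1 - 9*c^4/32 + 4*c^3/3 + log(cos(8*c))/24


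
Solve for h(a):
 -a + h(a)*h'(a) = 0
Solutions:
 h(a) = -sqrt(C1 + a^2)
 h(a) = sqrt(C1 + a^2)


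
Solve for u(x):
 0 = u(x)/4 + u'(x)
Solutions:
 u(x) = C1*exp(-x/4)


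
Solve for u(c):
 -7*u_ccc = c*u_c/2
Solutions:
 u(c) = C1 + Integral(C2*airyai(-14^(2/3)*c/14) + C3*airybi(-14^(2/3)*c/14), c)


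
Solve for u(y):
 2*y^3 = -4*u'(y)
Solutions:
 u(y) = C1 - y^4/8


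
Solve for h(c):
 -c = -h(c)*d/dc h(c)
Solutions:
 h(c) = -sqrt(C1 + c^2)
 h(c) = sqrt(C1 + c^2)


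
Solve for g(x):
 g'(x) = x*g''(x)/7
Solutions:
 g(x) = C1 + C2*x^8


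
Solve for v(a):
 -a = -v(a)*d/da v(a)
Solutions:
 v(a) = -sqrt(C1 + a^2)
 v(a) = sqrt(C1 + a^2)


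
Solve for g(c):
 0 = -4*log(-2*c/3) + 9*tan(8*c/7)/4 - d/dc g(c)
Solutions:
 g(c) = C1 - 4*c*log(-c) - 4*c*log(2) + 4*c + 4*c*log(3) - 63*log(cos(8*c/7))/32


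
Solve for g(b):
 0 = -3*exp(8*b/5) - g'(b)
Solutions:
 g(b) = C1 - 15*exp(8*b/5)/8


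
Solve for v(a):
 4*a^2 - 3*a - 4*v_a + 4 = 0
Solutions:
 v(a) = C1 + a^3/3 - 3*a^2/8 + a


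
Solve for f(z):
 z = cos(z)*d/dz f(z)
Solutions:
 f(z) = C1 + Integral(z/cos(z), z)


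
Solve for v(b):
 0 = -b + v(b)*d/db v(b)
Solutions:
 v(b) = -sqrt(C1 + b^2)
 v(b) = sqrt(C1 + b^2)


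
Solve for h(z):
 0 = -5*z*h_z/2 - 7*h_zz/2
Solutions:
 h(z) = C1 + C2*erf(sqrt(70)*z/14)


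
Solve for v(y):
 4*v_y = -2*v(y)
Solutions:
 v(y) = C1*exp(-y/2)


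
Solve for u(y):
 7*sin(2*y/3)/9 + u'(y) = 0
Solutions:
 u(y) = C1 + 7*cos(2*y/3)/6


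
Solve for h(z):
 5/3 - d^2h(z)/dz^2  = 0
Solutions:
 h(z) = C1 + C2*z + 5*z^2/6


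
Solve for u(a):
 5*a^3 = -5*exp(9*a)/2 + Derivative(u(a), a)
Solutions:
 u(a) = C1 + 5*a^4/4 + 5*exp(9*a)/18


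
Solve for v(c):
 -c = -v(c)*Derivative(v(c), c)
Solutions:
 v(c) = -sqrt(C1 + c^2)
 v(c) = sqrt(C1 + c^2)


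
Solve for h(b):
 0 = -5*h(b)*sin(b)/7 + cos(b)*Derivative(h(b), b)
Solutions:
 h(b) = C1/cos(b)^(5/7)


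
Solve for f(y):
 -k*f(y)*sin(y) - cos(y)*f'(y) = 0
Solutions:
 f(y) = C1*exp(k*log(cos(y)))


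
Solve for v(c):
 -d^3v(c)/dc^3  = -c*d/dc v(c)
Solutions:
 v(c) = C1 + Integral(C2*airyai(c) + C3*airybi(c), c)


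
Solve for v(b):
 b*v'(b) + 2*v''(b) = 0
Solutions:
 v(b) = C1 + C2*erf(b/2)


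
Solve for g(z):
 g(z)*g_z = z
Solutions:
 g(z) = -sqrt(C1 + z^2)
 g(z) = sqrt(C1 + z^2)


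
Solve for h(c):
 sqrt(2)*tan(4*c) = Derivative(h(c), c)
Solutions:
 h(c) = C1 - sqrt(2)*log(cos(4*c))/4


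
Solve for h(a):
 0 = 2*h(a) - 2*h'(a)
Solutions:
 h(a) = C1*exp(a)


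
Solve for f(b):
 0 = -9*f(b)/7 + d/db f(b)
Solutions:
 f(b) = C1*exp(9*b/7)


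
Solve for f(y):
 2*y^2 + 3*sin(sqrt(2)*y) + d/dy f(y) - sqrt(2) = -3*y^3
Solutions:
 f(y) = C1 - 3*y^4/4 - 2*y^3/3 + sqrt(2)*y + 3*sqrt(2)*cos(sqrt(2)*y)/2


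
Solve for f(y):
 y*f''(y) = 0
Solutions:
 f(y) = C1 + C2*y


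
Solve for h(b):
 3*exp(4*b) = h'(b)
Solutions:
 h(b) = C1 + 3*exp(4*b)/4


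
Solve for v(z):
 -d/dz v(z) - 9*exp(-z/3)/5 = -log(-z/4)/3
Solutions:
 v(z) = C1 + z*log(-z)/3 + z*(-2*log(2) - 1)/3 + 27*exp(-z/3)/5


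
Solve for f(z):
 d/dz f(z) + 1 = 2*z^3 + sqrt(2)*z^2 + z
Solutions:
 f(z) = C1 + z^4/2 + sqrt(2)*z^3/3 + z^2/2 - z


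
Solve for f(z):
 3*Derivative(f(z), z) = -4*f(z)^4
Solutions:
 f(z) = (-1 - sqrt(3)*I)*(1/(C1 + 4*z))^(1/3)/2
 f(z) = (-1 + sqrt(3)*I)*(1/(C1 + 4*z))^(1/3)/2
 f(z) = (1/(C1 + 4*z))^(1/3)


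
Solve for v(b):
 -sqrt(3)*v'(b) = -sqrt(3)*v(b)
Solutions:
 v(b) = C1*exp(b)


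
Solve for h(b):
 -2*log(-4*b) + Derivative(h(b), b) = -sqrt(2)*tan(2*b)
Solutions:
 h(b) = C1 + 2*b*log(-b) - 2*b + 4*b*log(2) + sqrt(2)*log(cos(2*b))/2


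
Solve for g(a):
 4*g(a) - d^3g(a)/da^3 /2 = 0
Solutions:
 g(a) = C3*exp(2*a) + (C1*sin(sqrt(3)*a) + C2*cos(sqrt(3)*a))*exp(-a)


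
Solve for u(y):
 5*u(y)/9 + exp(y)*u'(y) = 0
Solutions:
 u(y) = C1*exp(5*exp(-y)/9)


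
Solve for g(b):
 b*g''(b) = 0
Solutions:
 g(b) = C1 + C2*b


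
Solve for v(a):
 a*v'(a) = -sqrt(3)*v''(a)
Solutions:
 v(a) = C1 + C2*erf(sqrt(2)*3^(3/4)*a/6)


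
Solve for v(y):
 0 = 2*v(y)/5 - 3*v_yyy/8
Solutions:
 v(y) = C3*exp(2*15^(2/3)*2^(1/3)*y/15) + (C1*sin(2^(1/3)*3^(1/6)*5^(2/3)*y/5) + C2*cos(2^(1/3)*3^(1/6)*5^(2/3)*y/5))*exp(-15^(2/3)*2^(1/3)*y/15)


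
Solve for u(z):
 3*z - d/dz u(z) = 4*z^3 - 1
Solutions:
 u(z) = C1 - z^4 + 3*z^2/2 + z


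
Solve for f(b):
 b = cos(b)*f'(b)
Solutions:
 f(b) = C1 + Integral(b/cos(b), b)


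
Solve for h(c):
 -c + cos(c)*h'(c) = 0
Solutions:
 h(c) = C1 + Integral(c/cos(c), c)


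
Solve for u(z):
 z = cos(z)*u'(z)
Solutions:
 u(z) = C1 + Integral(z/cos(z), z)


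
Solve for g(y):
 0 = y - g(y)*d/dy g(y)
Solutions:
 g(y) = -sqrt(C1 + y^2)
 g(y) = sqrt(C1 + y^2)


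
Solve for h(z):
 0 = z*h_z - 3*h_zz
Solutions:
 h(z) = C1 + C2*erfi(sqrt(6)*z/6)


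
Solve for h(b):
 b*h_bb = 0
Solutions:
 h(b) = C1 + C2*b


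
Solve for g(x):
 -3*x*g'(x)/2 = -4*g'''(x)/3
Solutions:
 g(x) = C1 + Integral(C2*airyai(3^(2/3)*x/2) + C3*airybi(3^(2/3)*x/2), x)


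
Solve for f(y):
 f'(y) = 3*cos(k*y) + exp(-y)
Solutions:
 f(y) = C1 - exp(-y) + 3*sin(k*y)/k


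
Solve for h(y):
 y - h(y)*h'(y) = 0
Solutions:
 h(y) = -sqrt(C1 + y^2)
 h(y) = sqrt(C1 + y^2)


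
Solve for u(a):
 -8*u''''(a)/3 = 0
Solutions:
 u(a) = C1 + C2*a + C3*a^2 + C4*a^3


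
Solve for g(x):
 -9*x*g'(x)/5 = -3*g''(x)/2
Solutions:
 g(x) = C1 + C2*erfi(sqrt(15)*x/5)


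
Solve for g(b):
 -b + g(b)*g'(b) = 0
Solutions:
 g(b) = -sqrt(C1 + b^2)
 g(b) = sqrt(C1 + b^2)


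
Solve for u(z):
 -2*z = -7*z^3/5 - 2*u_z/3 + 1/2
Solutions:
 u(z) = C1 - 21*z^4/40 + 3*z^2/2 + 3*z/4


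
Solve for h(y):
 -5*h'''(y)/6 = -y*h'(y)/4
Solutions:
 h(y) = C1 + Integral(C2*airyai(10^(2/3)*3^(1/3)*y/10) + C3*airybi(10^(2/3)*3^(1/3)*y/10), y)


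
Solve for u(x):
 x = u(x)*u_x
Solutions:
 u(x) = -sqrt(C1 + x^2)
 u(x) = sqrt(C1 + x^2)


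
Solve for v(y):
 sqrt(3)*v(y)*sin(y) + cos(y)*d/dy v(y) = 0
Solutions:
 v(y) = C1*cos(y)^(sqrt(3))


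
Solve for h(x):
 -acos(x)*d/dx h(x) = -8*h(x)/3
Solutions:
 h(x) = C1*exp(8*Integral(1/acos(x), x)/3)


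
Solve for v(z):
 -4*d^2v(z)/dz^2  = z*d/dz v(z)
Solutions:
 v(z) = C1 + C2*erf(sqrt(2)*z/4)


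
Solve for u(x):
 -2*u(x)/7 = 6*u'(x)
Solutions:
 u(x) = C1*exp(-x/21)


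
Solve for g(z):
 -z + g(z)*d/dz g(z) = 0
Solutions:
 g(z) = -sqrt(C1 + z^2)
 g(z) = sqrt(C1 + z^2)


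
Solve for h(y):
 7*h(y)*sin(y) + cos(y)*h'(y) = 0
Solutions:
 h(y) = C1*cos(y)^7


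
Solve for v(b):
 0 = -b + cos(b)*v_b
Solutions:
 v(b) = C1 + Integral(b/cos(b), b)


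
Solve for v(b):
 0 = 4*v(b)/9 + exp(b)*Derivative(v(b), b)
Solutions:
 v(b) = C1*exp(4*exp(-b)/9)


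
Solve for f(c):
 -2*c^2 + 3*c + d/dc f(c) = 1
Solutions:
 f(c) = C1 + 2*c^3/3 - 3*c^2/2 + c


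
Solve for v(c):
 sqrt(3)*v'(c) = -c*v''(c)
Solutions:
 v(c) = C1 + C2*c^(1 - sqrt(3))


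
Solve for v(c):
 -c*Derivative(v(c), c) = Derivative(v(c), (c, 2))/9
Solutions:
 v(c) = C1 + C2*erf(3*sqrt(2)*c/2)


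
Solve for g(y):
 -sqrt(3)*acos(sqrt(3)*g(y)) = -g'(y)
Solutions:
 Integral(1/acos(sqrt(3)*_y), (_y, g(y))) = C1 + sqrt(3)*y


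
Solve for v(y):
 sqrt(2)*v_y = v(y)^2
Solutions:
 v(y) = -2/(C1 + sqrt(2)*y)


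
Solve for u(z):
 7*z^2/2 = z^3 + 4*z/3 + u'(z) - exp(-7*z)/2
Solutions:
 u(z) = C1 - z^4/4 + 7*z^3/6 - 2*z^2/3 - exp(-7*z)/14


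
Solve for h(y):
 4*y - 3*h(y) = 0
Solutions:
 h(y) = 4*y/3


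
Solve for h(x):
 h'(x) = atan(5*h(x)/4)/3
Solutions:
 Integral(1/atan(5*_y/4), (_y, h(x))) = C1 + x/3


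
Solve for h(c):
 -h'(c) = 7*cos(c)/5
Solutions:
 h(c) = C1 - 7*sin(c)/5


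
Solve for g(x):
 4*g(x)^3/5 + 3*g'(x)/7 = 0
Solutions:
 g(x) = -sqrt(30)*sqrt(-1/(C1 - 28*x))/2
 g(x) = sqrt(30)*sqrt(-1/(C1 - 28*x))/2


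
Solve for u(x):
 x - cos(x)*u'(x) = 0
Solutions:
 u(x) = C1 + Integral(x/cos(x), x)


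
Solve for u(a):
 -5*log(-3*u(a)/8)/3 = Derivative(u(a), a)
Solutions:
 3*Integral(1/(log(-_y) - 3*log(2) + log(3)), (_y, u(a)))/5 = C1 - a


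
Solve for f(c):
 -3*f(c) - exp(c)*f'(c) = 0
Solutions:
 f(c) = C1*exp(3*exp(-c))


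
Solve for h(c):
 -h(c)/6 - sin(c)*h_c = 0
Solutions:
 h(c) = C1*(cos(c) + 1)^(1/12)/(cos(c) - 1)^(1/12)


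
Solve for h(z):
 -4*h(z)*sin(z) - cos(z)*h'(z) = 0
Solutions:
 h(z) = C1*cos(z)^4


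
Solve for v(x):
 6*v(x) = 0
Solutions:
 v(x) = 0


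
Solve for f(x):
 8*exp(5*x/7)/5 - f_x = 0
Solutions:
 f(x) = C1 + 56*exp(5*x/7)/25


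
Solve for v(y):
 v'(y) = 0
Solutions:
 v(y) = C1


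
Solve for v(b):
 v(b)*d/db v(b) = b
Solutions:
 v(b) = -sqrt(C1 + b^2)
 v(b) = sqrt(C1 + b^2)


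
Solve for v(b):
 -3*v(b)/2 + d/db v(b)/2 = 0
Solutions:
 v(b) = C1*exp(3*b)


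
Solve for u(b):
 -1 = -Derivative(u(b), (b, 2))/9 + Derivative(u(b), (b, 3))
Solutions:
 u(b) = C1 + C2*b + C3*exp(b/9) + 9*b^2/2


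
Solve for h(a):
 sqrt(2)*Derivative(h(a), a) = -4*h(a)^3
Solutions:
 h(a) = -sqrt(2)*sqrt(-1/(C1 - 2*sqrt(2)*a))/2
 h(a) = sqrt(2)*sqrt(-1/(C1 - 2*sqrt(2)*a))/2


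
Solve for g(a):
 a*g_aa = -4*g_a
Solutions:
 g(a) = C1 + C2/a^3


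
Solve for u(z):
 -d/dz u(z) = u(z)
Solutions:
 u(z) = C1*exp(-z)


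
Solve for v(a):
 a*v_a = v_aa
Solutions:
 v(a) = C1 + C2*erfi(sqrt(2)*a/2)


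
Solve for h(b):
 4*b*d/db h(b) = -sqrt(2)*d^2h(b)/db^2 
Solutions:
 h(b) = C1 + C2*erf(2^(1/4)*b)


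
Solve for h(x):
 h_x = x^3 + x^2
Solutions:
 h(x) = C1 + x^4/4 + x^3/3


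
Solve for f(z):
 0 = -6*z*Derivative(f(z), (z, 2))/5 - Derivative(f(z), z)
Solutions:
 f(z) = C1 + C2*z^(1/6)


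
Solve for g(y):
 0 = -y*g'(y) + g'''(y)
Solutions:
 g(y) = C1 + Integral(C2*airyai(y) + C3*airybi(y), y)


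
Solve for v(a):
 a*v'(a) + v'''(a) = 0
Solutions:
 v(a) = C1 + Integral(C2*airyai(-a) + C3*airybi(-a), a)


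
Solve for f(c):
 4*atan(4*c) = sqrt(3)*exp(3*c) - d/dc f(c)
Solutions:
 f(c) = C1 - 4*c*atan(4*c) + sqrt(3)*exp(3*c)/3 + log(16*c^2 + 1)/2


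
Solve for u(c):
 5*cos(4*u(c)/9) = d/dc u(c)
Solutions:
 -5*c - 9*log(sin(4*u(c)/9) - 1)/8 + 9*log(sin(4*u(c)/9) + 1)/8 = C1


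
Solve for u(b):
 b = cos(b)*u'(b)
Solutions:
 u(b) = C1 + Integral(b/cos(b), b)


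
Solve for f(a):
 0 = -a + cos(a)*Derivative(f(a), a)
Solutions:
 f(a) = C1 + Integral(a/cos(a), a)


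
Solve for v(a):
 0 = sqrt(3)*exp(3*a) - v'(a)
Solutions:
 v(a) = C1 + sqrt(3)*exp(3*a)/3


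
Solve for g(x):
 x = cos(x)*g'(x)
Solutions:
 g(x) = C1 + Integral(x/cos(x), x)


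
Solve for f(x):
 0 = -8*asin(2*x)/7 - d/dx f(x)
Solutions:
 f(x) = C1 - 8*x*asin(2*x)/7 - 4*sqrt(1 - 4*x^2)/7


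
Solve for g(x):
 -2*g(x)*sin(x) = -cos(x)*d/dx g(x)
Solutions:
 g(x) = C1/cos(x)^2


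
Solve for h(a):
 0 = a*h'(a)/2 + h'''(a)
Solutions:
 h(a) = C1 + Integral(C2*airyai(-2^(2/3)*a/2) + C3*airybi(-2^(2/3)*a/2), a)


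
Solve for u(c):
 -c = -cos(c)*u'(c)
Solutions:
 u(c) = C1 + Integral(c/cos(c), c)


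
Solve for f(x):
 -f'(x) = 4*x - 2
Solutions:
 f(x) = C1 - 2*x^2 + 2*x


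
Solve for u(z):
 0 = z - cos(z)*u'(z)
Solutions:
 u(z) = C1 + Integral(z/cos(z), z)


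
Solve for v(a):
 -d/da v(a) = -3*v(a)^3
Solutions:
 v(a) = -sqrt(2)*sqrt(-1/(C1 + 3*a))/2
 v(a) = sqrt(2)*sqrt(-1/(C1 + 3*a))/2


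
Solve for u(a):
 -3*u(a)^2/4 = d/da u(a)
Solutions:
 u(a) = 4/(C1 + 3*a)


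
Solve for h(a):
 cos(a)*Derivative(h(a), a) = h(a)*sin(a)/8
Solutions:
 h(a) = C1/cos(a)^(1/8)


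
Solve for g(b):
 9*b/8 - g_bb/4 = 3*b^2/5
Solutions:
 g(b) = C1 + C2*b - b^4/5 + 3*b^3/4


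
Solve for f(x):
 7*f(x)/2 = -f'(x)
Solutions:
 f(x) = C1*exp(-7*x/2)


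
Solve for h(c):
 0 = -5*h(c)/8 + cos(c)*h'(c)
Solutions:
 h(c) = C1*(sin(c) + 1)^(5/16)/(sin(c) - 1)^(5/16)


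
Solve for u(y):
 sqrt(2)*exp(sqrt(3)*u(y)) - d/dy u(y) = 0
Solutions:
 u(y) = sqrt(3)*(2*log(-1/(C1 + sqrt(2)*y)) - log(3))/6


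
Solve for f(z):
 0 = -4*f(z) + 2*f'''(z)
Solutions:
 f(z) = C3*exp(2^(1/3)*z) + (C1*sin(2^(1/3)*sqrt(3)*z/2) + C2*cos(2^(1/3)*sqrt(3)*z/2))*exp(-2^(1/3)*z/2)


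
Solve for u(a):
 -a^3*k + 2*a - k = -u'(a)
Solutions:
 u(a) = C1 + a^4*k/4 - a^2 + a*k


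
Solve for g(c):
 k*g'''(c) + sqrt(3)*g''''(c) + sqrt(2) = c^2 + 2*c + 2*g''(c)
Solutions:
 g(c) = C1 + C2*c + C3*exp(sqrt(3)*c*(-k + sqrt(k^2 + 8*sqrt(3)))/6) + C4*exp(-sqrt(3)*c*(k + sqrt(k^2 + 8*sqrt(3)))/6) - c^4/24 + c^3*(-k - 2)/12 + c^2*(-k^2 - 2*k - 2*sqrt(3) + 2*sqrt(2))/8


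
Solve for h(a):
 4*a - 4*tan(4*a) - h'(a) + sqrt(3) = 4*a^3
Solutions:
 h(a) = C1 - a^4 + 2*a^2 + sqrt(3)*a + log(cos(4*a))


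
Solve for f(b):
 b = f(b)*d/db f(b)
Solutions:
 f(b) = -sqrt(C1 + b^2)
 f(b) = sqrt(C1 + b^2)


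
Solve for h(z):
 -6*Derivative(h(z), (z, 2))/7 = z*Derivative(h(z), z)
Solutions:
 h(z) = C1 + C2*erf(sqrt(21)*z/6)


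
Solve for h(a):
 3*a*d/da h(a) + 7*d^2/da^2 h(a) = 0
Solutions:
 h(a) = C1 + C2*erf(sqrt(42)*a/14)


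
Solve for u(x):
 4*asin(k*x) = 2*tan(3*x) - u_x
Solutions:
 u(x) = C1 - 4*Piecewise((x*asin(k*x) + sqrt(-k^2*x^2 + 1)/k, Ne(k, 0)), (0, True)) - 2*log(cos(3*x))/3


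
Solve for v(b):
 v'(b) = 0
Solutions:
 v(b) = C1


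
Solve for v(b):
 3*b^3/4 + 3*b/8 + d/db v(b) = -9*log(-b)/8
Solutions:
 v(b) = C1 - 3*b^4/16 - 3*b^2/16 - 9*b*log(-b)/8 + 9*b/8


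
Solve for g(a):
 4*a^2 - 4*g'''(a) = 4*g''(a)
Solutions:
 g(a) = C1 + C2*a + C3*exp(-a) + a^4/12 - a^3/3 + a^2


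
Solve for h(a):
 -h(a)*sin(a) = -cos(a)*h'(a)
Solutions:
 h(a) = C1/cos(a)


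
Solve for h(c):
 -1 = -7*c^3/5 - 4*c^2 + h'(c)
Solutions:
 h(c) = C1 + 7*c^4/20 + 4*c^3/3 - c


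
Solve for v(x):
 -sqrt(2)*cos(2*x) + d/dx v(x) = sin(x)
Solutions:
 v(x) = C1 + sqrt(2)*sin(2*x)/2 - cos(x)


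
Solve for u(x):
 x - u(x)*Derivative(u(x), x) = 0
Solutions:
 u(x) = -sqrt(C1 + x^2)
 u(x) = sqrt(C1 + x^2)


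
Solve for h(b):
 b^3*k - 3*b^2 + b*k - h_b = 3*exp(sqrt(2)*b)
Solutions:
 h(b) = C1 + b^4*k/4 - b^3 + b^2*k/2 - 3*sqrt(2)*exp(sqrt(2)*b)/2


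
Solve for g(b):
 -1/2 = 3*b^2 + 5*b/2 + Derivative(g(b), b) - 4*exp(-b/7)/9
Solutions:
 g(b) = C1 - b^3 - 5*b^2/4 - b/2 - 28*exp(-b/7)/9


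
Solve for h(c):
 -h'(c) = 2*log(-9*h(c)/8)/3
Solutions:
 3*Integral(1/(log(-_y) - 3*log(2) + 2*log(3)), (_y, h(c)))/2 = C1 - c


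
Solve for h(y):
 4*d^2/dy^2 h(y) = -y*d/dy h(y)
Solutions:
 h(y) = C1 + C2*erf(sqrt(2)*y/4)


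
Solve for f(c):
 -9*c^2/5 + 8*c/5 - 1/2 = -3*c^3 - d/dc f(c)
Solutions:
 f(c) = C1 - 3*c^4/4 + 3*c^3/5 - 4*c^2/5 + c/2


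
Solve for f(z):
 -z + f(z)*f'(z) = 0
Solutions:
 f(z) = -sqrt(C1 + z^2)
 f(z) = sqrt(C1 + z^2)


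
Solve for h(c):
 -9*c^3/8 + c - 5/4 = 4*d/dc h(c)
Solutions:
 h(c) = C1 - 9*c^4/128 + c^2/8 - 5*c/16


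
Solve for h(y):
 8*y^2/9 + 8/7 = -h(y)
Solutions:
 h(y) = -8*y^2/9 - 8/7


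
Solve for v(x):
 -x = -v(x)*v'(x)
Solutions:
 v(x) = -sqrt(C1 + x^2)
 v(x) = sqrt(C1 + x^2)


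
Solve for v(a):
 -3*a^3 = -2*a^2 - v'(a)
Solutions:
 v(a) = C1 + 3*a^4/4 - 2*a^3/3


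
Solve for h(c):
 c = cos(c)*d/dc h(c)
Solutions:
 h(c) = C1 + Integral(c/cos(c), c)


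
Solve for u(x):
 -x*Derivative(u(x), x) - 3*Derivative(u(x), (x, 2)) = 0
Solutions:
 u(x) = C1 + C2*erf(sqrt(6)*x/6)


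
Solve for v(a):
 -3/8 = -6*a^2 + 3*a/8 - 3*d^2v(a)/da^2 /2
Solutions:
 v(a) = C1 + C2*a - a^4/3 + a^3/24 + a^2/8


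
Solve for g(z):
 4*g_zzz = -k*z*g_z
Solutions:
 g(z) = C1 + Integral(C2*airyai(2^(1/3)*z*(-k)^(1/3)/2) + C3*airybi(2^(1/3)*z*(-k)^(1/3)/2), z)


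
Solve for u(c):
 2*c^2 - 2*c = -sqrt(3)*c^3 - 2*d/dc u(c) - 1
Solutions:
 u(c) = C1 - sqrt(3)*c^4/8 - c^3/3 + c^2/2 - c/2


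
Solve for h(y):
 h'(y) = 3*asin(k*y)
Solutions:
 h(y) = C1 + 3*Piecewise((y*asin(k*y) + sqrt(-k^2*y^2 + 1)/k, Ne(k, 0)), (0, True))


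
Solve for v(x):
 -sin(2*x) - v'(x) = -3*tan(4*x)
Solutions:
 v(x) = C1 - 3*log(cos(4*x))/4 + cos(2*x)/2


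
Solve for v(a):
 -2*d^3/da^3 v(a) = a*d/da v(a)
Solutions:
 v(a) = C1 + Integral(C2*airyai(-2^(2/3)*a/2) + C3*airybi(-2^(2/3)*a/2), a)


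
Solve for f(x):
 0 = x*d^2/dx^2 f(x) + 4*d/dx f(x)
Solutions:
 f(x) = C1 + C2/x^3


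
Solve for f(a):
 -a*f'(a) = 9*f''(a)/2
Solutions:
 f(a) = C1 + C2*erf(a/3)


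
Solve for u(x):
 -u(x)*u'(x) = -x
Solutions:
 u(x) = -sqrt(C1 + x^2)
 u(x) = sqrt(C1 + x^2)


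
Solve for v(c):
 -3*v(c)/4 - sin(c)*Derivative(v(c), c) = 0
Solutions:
 v(c) = C1*(cos(c) + 1)^(3/8)/(cos(c) - 1)^(3/8)


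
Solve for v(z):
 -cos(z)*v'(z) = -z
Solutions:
 v(z) = C1 + Integral(z/cos(z), z)


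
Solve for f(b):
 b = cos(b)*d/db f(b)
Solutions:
 f(b) = C1 + Integral(b/cos(b), b)


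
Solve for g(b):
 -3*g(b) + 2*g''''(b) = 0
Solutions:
 g(b) = C1*exp(-2^(3/4)*3^(1/4)*b/2) + C2*exp(2^(3/4)*3^(1/4)*b/2) + C3*sin(2^(3/4)*3^(1/4)*b/2) + C4*cos(2^(3/4)*3^(1/4)*b/2)


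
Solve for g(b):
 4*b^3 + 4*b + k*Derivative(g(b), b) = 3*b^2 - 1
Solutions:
 g(b) = C1 - b^4/k + b^3/k - 2*b^2/k - b/k


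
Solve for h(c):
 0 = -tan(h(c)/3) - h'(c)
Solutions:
 h(c) = -3*asin(C1*exp(-c/3)) + 3*pi
 h(c) = 3*asin(C1*exp(-c/3))


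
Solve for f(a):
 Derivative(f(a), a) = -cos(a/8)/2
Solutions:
 f(a) = C1 - 4*sin(a/8)


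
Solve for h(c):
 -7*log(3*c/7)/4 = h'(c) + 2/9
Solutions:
 h(c) = C1 - 7*c*log(c)/4 - 7*c*log(3)/4 + 55*c/36 + 7*c*log(7)/4


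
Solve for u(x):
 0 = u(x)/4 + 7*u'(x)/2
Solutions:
 u(x) = C1*exp(-x/14)


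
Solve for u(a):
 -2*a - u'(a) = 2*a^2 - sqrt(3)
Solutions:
 u(a) = C1 - 2*a^3/3 - a^2 + sqrt(3)*a


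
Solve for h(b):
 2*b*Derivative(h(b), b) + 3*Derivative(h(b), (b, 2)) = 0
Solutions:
 h(b) = C1 + C2*erf(sqrt(3)*b/3)


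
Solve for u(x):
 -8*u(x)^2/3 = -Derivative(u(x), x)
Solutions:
 u(x) = -3/(C1 + 8*x)


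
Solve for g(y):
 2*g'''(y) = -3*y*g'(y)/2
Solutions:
 g(y) = C1 + Integral(C2*airyai(-6^(1/3)*y/2) + C3*airybi(-6^(1/3)*y/2), y)


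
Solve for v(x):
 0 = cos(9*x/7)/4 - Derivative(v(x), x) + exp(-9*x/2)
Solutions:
 v(x) = C1 + 7*sin(9*x/7)/36 - 2*exp(-9*x/2)/9


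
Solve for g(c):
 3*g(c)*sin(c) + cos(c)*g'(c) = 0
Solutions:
 g(c) = C1*cos(c)^3


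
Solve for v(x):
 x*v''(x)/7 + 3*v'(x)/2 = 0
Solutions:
 v(x) = C1 + C2/x^(19/2)


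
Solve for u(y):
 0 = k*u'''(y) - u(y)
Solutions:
 u(y) = C1*exp(y*(1/k)^(1/3)) + C2*exp(y*(-1 + sqrt(3)*I)*(1/k)^(1/3)/2) + C3*exp(-y*(1 + sqrt(3)*I)*(1/k)^(1/3)/2)


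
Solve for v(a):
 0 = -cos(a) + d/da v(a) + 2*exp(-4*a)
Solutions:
 v(a) = C1 + sin(a) + exp(-4*a)/2


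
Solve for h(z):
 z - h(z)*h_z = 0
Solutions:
 h(z) = -sqrt(C1 + z^2)
 h(z) = sqrt(C1 + z^2)


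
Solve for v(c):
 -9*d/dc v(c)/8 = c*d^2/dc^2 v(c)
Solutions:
 v(c) = C1 + C2/c^(1/8)


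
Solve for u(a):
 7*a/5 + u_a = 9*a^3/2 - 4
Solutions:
 u(a) = C1 + 9*a^4/8 - 7*a^2/10 - 4*a


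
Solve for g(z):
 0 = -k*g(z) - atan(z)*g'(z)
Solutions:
 g(z) = C1*exp(-k*Integral(1/atan(z), z))


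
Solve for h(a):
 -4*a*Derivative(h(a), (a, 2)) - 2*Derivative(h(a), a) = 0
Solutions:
 h(a) = C1 + C2*sqrt(a)


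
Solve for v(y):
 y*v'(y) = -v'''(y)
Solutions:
 v(y) = C1 + Integral(C2*airyai(-y) + C3*airybi(-y), y)


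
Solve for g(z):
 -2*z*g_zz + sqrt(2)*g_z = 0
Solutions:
 g(z) = C1 + C2*z^(sqrt(2)/2 + 1)


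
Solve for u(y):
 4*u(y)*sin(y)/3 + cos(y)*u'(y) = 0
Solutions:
 u(y) = C1*cos(y)^(4/3)


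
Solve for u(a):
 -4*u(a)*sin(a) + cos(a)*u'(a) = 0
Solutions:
 u(a) = C1/cos(a)^4


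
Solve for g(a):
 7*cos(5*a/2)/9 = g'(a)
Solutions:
 g(a) = C1 + 14*sin(5*a/2)/45


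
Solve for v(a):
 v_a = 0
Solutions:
 v(a) = C1


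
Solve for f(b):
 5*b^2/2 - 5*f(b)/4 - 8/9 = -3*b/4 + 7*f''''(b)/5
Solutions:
 f(b) = 2*b^2 + 3*b/5 + (C1*sin(sqrt(5)*7^(3/4)*b/14) + C2*cos(sqrt(5)*7^(3/4)*b/14))*exp(-sqrt(5)*7^(3/4)*b/14) + (C3*sin(sqrt(5)*7^(3/4)*b/14) + C4*cos(sqrt(5)*7^(3/4)*b/14))*exp(sqrt(5)*7^(3/4)*b/14) - 32/45


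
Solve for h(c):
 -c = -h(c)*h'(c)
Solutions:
 h(c) = -sqrt(C1 + c^2)
 h(c) = sqrt(C1 + c^2)


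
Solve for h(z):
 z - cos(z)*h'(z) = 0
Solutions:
 h(z) = C1 + Integral(z/cos(z), z)


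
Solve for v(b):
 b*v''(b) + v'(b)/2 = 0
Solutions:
 v(b) = C1 + C2*sqrt(b)


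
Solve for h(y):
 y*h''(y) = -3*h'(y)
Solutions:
 h(y) = C1 + C2/y^2


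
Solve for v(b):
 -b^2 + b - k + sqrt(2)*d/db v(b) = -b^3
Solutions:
 v(b) = C1 - sqrt(2)*b^4/8 + sqrt(2)*b^3/6 - sqrt(2)*b^2/4 + sqrt(2)*b*k/2


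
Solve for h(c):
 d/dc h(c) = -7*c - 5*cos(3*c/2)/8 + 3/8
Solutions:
 h(c) = C1 - 7*c^2/2 + 3*c/8 - 5*sin(3*c/2)/12


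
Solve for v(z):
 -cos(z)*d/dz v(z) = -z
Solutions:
 v(z) = C1 + Integral(z/cos(z), z)


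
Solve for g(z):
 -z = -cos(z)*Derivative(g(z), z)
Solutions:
 g(z) = C1 + Integral(z/cos(z), z)


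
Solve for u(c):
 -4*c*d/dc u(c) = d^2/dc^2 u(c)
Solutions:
 u(c) = C1 + C2*erf(sqrt(2)*c)


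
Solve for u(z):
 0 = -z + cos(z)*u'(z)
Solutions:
 u(z) = C1 + Integral(z/cos(z), z)


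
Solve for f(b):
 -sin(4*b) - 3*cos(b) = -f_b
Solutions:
 f(b) = C1 + 3*sin(b) - cos(4*b)/4


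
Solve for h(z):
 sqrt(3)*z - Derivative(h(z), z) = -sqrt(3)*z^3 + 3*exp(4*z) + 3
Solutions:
 h(z) = C1 + sqrt(3)*z^4/4 + sqrt(3)*z^2/2 - 3*z - 3*exp(4*z)/4


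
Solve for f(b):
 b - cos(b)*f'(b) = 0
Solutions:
 f(b) = C1 + Integral(b/cos(b), b)


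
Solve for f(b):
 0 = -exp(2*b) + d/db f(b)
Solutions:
 f(b) = C1 + exp(2*b)/2


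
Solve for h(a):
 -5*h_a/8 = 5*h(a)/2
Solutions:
 h(a) = C1*exp(-4*a)


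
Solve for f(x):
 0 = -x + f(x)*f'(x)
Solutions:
 f(x) = -sqrt(C1 + x^2)
 f(x) = sqrt(C1 + x^2)


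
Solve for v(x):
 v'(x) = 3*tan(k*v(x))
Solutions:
 v(x) = Piecewise((-asin(exp(C1*k + 3*k*x))/k + pi/k, Ne(k, 0)), (nan, True))
 v(x) = Piecewise((asin(exp(C1*k + 3*k*x))/k, Ne(k, 0)), (nan, True))


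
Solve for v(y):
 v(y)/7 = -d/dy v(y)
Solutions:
 v(y) = C1*exp(-y/7)


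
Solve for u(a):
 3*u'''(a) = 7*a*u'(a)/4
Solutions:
 u(a) = C1 + Integral(C2*airyai(126^(1/3)*a/6) + C3*airybi(126^(1/3)*a/6), a)


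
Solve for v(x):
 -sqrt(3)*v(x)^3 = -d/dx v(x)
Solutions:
 v(x) = -sqrt(2)*sqrt(-1/(C1 + sqrt(3)*x))/2
 v(x) = sqrt(2)*sqrt(-1/(C1 + sqrt(3)*x))/2


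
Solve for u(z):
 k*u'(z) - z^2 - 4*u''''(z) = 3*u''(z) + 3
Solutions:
 u(z) = C1 + C2*exp(z*(-(-k + sqrt(k^2 + 1))^(1/3) + (-k + sqrt(k^2 + 1))^(-1/3))/2) + C3*exp(z*((-k + sqrt(k^2 + 1))^(1/3)/4 - sqrt(3)*I*(-k + sqrt(k^2 + 1))^(1/3)/4 + 1/((-1 + sqrt(3)*I)*(-k + sqrt(k^2 + 1))^(1/3)))) + C4*exp(z*((-k + sqrt(k^2 + 1))^(1/3)/4 + sqrt(3)*I*(-k + sqrt(k^2 + 1))^(1/3)/4 - 1/((1 + sqrt(3)*I)*(-k + sqrt(k^2 + 1))^(1/3)))) + z^3/(3*k) + 3*z/k + 3*z^2/k^2 + 18*z/k^3


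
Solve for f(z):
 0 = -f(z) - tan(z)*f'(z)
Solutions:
 f(z) = C1/sin(z)


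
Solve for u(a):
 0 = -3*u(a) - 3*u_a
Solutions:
 u(a) = C1*exp(-a)


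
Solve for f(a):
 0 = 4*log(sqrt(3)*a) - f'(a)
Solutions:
 f(a) = C1 + 4*a*log(a) - 4*a + a*log(9)


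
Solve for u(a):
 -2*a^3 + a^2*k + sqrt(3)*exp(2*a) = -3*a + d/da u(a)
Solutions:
 u(a) = C1 - a^4/2 + a^3*k/3 + 3*a^2/2 + sqrt(3)*exp(2*a)/2


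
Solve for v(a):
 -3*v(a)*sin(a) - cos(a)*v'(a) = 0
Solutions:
 v(a) = C1*cos(a)^3


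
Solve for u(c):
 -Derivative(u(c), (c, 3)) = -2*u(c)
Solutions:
 u(c) = C3*exp(2^(1/3)*c) + (C1*sin(2^(1/3)*sqrt(3)*c/2) + C2*cos(2^(1/3)*sqrt(3)*c/2))*exp(-2^(1/3)*c/2)


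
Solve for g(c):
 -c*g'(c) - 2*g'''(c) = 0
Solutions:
 g(c) = C1 + Integral(C2*airyai(-2^(2/3)*c/2) + C3*airybi(-2^(2/3)*c/2), c)
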